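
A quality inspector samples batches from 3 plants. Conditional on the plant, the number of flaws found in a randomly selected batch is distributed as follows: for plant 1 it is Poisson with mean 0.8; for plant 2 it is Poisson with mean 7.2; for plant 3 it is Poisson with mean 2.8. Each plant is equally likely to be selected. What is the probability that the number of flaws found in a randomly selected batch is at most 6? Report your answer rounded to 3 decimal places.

Conditional on each plant, P(X ≤ 6): 1: 0.999979; 2: 0.420356; 3: 0.975589.
By total probability, P(X ≤ 6) = 0.333333·0.999979 + 0.333333·0.420356 + 0.333333·0.975589 = 0.798641.

0.799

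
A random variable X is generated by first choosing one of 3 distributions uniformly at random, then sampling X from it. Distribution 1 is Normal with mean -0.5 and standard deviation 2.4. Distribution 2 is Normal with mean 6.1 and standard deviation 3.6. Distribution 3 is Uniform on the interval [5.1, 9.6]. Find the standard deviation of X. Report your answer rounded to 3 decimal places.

Per component, 1: μ=-0.5, E[X²]=6.01; 2: μ=6.1, E[X²]=50.17; 3: μ=7.35, E[X²]=55.71.
E[X] = 0.333333·-0.5 + 0.333333·6.1 + 0.333333·7.35 = 4.31667.
E[X²] = 0.333333·6.01 + 0.333333·50.17 + 0.333333·55.71 = 37.2967.
Var(X) = E[X²] − (E[X])² = 37.2967 − 18.6336 = 18.6631.
SD(X) = √18.6631 = 4.32008.

4.320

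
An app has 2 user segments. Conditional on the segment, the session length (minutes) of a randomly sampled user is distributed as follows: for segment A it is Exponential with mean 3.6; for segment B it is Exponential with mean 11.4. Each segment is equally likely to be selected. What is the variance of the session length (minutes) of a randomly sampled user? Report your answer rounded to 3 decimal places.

86.670

Per component, A: μ=3.6, E[X²]=25.92; B: μ=11.4, E[X²]=259.92.
E[X] = 0.5·3.6 + 0.5·11.4 = 7.5.
E[X²] = 0.5·25.92 + 0.5·259.92 = 142.92.
Var(X) = E[X²] − (E[X])² = 142.92 − 56.25 = 86.67.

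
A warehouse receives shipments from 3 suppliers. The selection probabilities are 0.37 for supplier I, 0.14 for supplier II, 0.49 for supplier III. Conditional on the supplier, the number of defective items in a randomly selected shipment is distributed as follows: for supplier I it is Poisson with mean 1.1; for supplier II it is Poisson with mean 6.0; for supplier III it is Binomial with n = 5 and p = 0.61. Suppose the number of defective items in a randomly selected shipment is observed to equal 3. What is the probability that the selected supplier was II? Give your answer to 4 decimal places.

0.0598

Likelihoods P(X=3 | ·): I: 0.0738419; II: 0.0892351; III: 0.345238.
Posterior ∝ prior × likelihood. Numerator for II: 0.14·0.0892351 = 0.0124929.
Normalizing constant: 0.37·0.0738419 + 0.14·0.0892351 + 0.49·0.345238 = 0.208981.
P(II | observation) = 0.0124929 / 0.208981 = 0.0597801.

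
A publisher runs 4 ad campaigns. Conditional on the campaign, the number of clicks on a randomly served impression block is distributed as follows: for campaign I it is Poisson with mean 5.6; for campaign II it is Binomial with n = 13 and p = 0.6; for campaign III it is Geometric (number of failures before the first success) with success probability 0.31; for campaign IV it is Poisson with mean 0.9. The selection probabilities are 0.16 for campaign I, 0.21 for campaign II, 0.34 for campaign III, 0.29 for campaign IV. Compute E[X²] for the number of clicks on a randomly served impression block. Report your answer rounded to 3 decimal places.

23.967

For each component E[X²] = Var + (mean)², giving I: 36.96; II: 63.96; III: 12.1342; IV: 1.71.
Overall E[X²] = 0.16·36.96 + 0.21·63.96 + 0.34·12.1342 + 0.29·1.71 = 23.9667.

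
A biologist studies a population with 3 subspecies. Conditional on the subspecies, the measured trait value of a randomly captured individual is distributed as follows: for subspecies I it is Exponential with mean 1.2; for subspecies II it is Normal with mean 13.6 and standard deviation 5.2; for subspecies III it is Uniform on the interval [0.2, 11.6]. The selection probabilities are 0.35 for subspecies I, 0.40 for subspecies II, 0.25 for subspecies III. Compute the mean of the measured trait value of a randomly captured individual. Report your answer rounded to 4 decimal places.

Component means — I: 1.2; II: 13.6; III: 5.9.
E[X] = 0.35·1.2 + 0.4·13.6 + 0.25·5.9 = 7.335.

7.3350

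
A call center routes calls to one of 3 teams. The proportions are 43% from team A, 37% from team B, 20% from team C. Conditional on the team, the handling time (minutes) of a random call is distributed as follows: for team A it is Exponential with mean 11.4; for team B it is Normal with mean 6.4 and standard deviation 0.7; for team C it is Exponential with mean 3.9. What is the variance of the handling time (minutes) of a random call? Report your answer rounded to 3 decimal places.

Per component, A: μ=11.4, E[X²]=259.92; B: μ=6.4, E[X²]=41.45; C: μ=3.9, E[X²]=30.42.
E[X] = 0.43·11.4 + 0.37·6.4 + 0.2·3.9 = 8.05.
E[X²] = 0.43·259.92 + 0.37·41.45 + 0.2·30.42 = 133.186.
Var(X) = E[X²] − (E[X])² = 133.186 − 64.8025 = 68.3836.

68.384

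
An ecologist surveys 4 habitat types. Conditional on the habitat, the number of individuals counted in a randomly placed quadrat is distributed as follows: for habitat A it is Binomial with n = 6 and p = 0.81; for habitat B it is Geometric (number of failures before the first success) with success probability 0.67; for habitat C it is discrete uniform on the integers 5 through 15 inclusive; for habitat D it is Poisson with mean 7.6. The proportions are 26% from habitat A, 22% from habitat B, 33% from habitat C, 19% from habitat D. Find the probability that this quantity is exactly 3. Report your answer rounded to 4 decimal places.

Conditional on each habitat, P(X = 3): A: 0.0729031; B: 0.0240778; C: 0; D: 0.0366144.
By total probability, P(X = 3) = 0.26·0.0729031 + 0.22·0.0240778 + 0.33·0 + 0.19·0.0366144 = 0.0312086.

0.0312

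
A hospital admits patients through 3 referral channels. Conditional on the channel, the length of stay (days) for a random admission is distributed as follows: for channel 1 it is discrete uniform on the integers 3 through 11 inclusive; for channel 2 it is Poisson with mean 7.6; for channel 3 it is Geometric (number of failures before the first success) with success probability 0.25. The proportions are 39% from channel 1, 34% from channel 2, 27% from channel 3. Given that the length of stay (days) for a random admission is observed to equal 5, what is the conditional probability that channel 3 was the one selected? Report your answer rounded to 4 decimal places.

0.1681

Likelihoods P(X=5 | ·): 1: 0.111111; 2: 0.105742; 3: 0.0593262.
Posterior ∝ prior × likelihood. Numerator for 3: 0.27·0.0593262 = 0.0160181.
Normalizing constant: 0.39·0.111111 + 0.34·0.105742 + 0.27·0.0593262 = 0.0953038.
P(3 | observation) = 0.0160181 / 0.0953038 = 0.168074.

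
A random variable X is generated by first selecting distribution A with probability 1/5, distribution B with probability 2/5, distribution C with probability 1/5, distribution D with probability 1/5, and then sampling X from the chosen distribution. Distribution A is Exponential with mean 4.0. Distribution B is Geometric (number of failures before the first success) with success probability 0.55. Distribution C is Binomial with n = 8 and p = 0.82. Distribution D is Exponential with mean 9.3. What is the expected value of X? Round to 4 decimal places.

Component means — A: 4; B: 0.818182; C: 6.56; D: 9.3.
E[X] = 0.2·4 + 0.4·0.818182 + 0.2·6.56 + 0.2·9.3 = 4.29927.

4.2993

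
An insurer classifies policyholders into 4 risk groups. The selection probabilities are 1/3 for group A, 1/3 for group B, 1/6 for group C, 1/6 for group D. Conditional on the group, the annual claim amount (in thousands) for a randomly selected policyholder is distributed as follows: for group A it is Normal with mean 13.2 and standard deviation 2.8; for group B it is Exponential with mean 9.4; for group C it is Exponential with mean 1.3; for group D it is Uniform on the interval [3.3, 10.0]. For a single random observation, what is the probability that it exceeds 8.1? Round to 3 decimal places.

Conditional on each group, P(X > 8.1): A: 0.965729; B: 0.422442; C: 0.00196794; D: 0.283582.
By total probability, P(X > 8.1) = 0.333333·0.965729 + 0.333333·0.422442 + 0.166667·0.00196794 + 0.166667·0.283582 = 0.510316.

0.510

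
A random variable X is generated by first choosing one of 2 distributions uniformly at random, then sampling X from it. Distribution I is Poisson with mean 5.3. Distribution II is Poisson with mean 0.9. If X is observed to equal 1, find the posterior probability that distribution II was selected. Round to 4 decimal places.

Likelihoods P(X=1 | ·): I: 0.0264554; II: 0.365913.
Posterior ∝ prior × likelihood. Numerator for II: 0.5·0.365913 = 0.182956.
Normalizing constant: 0.5·0.0264554 + 0.5·0.365913 = 0.196184.
P(II | observation) = 0.182956 / 0.196184 = 0.932575.

0.9326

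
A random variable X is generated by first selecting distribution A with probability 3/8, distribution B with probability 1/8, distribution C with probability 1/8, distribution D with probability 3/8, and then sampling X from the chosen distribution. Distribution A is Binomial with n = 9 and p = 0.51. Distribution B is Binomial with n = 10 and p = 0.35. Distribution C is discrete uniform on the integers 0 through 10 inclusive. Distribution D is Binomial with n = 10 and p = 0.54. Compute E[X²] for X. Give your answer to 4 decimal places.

26.8011

For each component E[X²] = Var + (mean)², giving A: 23.3172; B: 14.525; C: 35; D: 31.644.
Overall E[X²] = 0.375·23.3172 + 0.125·14.525 + 0.125·35 + 0.375·31.644 = 26.8011.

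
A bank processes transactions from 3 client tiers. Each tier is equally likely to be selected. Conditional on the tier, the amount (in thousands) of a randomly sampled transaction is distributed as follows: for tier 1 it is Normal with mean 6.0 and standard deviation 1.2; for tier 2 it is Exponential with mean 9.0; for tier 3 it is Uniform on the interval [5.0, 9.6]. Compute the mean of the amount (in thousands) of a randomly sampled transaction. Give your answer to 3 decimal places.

Component means — 1: 6; 2: 9; 3: 7.3.
E[X] = 0.333333·6 + 0.333333·9 + 0.333333·7.3 = 7.43333.

7.433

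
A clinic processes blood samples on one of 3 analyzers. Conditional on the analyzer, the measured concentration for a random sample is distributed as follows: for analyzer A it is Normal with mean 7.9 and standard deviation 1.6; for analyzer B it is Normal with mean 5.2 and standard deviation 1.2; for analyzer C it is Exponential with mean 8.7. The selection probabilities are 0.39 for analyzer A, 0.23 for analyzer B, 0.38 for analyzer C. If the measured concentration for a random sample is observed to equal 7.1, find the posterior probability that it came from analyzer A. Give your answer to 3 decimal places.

0.676

Likelihoods f(7.1 | ·): A: 0.220041; B: 0.0949189; C: 0.0508226.
Posterior ∝ prior × likelihood. Numerator for A: 0.39·0.220041 = 0.0858159.
Normalizing constant: 0.39·0.220041 + 0.23·0.0949189 + 0.38·0.0508226 = 0.12696.
P(A | observation) = 0.0858159 / 0.12696 = 0.67593.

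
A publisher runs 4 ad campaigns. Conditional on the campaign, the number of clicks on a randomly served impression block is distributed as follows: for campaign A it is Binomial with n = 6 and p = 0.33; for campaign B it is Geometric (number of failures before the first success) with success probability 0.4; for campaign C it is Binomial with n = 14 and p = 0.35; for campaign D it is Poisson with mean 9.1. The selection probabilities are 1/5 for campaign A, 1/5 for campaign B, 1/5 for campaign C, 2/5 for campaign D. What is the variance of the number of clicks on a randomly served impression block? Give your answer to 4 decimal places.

16.1925

Per component, A: μ=1.98, E[X²]=5.247; B: μ=1.5, E[X²]=6; C: μ=4.9, E[X²]=27.195; D: μ=9.1, E[X²]=91.91.
E[X] = 0.2·1.98 + 0.2·1.5 + 0.2·4.9 + 0.4·9.1 = 5.316.
E[X²] = 0.2·5.247 + 0.2·6 + 0.2·27.195 + 0.4·91.91 = 44.4524.
Var(X) = E[X²] − (E[X])² = 44.4524 − 28.2599 = 16.1925.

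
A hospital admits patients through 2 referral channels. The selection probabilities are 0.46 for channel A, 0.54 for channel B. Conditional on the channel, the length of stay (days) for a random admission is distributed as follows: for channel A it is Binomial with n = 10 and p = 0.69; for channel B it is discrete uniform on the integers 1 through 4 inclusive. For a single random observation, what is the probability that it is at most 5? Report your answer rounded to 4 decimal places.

Conditional on each channel, P(X ≤ 5): A: 0.167947; B: 1.
By total probability, P(X ≤ 5) = 0.46·0.167947 + 0.54·1 = 0.617256.

0.6173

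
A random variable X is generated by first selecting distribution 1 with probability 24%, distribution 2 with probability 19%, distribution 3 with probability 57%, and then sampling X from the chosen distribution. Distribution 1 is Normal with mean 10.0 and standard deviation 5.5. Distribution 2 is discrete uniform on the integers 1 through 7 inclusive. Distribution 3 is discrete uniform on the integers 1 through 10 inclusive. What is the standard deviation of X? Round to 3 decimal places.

4.169

Per component, 1: μ=10, E[X²]=130.25; 2: μ=4, E[X²]=20; 3: μ=5.5, E[X²]=38.5.
E[X] = 0.24·10 + 0.19·4 + 0.57·5.5 = 6.295.
E[X²] = 0.24·130.25 + 0.19·20 + 0.57·38.5 = 57.005.
Var(X) = E[X²] − (E[X])² = 57.005 − 39.627 = 17.378.
SD(X) = √17.378 = 4.16869.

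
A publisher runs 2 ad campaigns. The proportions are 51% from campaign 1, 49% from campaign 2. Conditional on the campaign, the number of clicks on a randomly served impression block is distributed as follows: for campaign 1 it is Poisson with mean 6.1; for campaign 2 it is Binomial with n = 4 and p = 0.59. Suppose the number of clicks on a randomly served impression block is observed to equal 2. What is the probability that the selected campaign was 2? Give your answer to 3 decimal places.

Likelihoods P(X=2 | ·): 1: 0.0417286; 2: 0.351094.
Posterior ∝ prior × likelihood. Numerator for 2: 0.49·0.351094 = 0.172036.
Normalizing constant: 0.51·0.0417286 + 0.49·0.351094 = 0.193317.
P(2 | observation) = 0.172036 / 0.193317 = 0.889914.

0.890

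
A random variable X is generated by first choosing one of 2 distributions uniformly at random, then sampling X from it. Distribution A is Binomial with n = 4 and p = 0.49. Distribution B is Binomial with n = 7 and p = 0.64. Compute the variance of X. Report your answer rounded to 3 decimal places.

2.894

Per component, A: μ=1.96, E[X²]=4.8412; B: μ=4.48, E[X²]=21.6832.
E[X] = 0.5·1.96 + 0.5·4.48 = 3.22.
E[X²] = 0.5·4.8412 + 0.5·21.6832 = 13.2622.
Var(X) = E[X²] − (E[X])² = 13.2622 − 10.3684 = 2.8938.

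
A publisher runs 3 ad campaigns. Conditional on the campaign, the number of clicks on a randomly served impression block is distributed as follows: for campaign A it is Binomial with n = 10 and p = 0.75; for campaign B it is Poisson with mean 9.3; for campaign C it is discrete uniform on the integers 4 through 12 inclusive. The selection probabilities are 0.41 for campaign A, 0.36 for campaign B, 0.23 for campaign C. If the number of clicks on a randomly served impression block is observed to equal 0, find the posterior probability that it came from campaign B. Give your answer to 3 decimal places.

0.988

Likelihoods P(X=0 | ·): A: 9.53674e-07; B: 9.14242e-05; C: 0.
Posterior ∝ prior × likelihood. Numerator for B: 0.36·9.14242e-05 = 3.29127e-05.
Normalizing constant: 0.41·9.53674e-07 + 0.36·9.14242e-05 + 0.23·0 = 3.33037e-05.
P(B | observation) = 3.29127e-05 / 3.33037e-05 = 0.988259.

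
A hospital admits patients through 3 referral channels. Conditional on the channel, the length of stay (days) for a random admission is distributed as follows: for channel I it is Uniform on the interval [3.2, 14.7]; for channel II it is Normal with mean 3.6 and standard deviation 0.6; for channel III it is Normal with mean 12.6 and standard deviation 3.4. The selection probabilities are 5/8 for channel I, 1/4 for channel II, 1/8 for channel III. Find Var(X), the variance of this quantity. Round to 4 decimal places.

Per component, I: μ=8.95, E[X²]=91.1233; II: μ=3.6, E[X²]=13.32; III: μ=12.6, E[X²]=170.32.
E[X] = 0.625·8.95 + 0.25·3.6 + 0.125·12.6 = 8.06875.
E[X²] = 0.625·91.1233 + 0.25·13.32 + 0.125·170.32 = 81.5721.
Var(X) = E[X²] − (E[X])² = 81.5721 − 65.1047 = 16.4674.

16.4674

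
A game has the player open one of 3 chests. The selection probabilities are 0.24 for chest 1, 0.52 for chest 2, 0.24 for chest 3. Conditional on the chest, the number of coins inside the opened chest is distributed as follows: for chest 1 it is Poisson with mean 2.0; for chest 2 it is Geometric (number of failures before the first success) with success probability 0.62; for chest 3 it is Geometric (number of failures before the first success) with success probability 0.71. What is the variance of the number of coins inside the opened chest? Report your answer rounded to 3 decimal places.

Per component, 1: μ=2, E[X²]=6; 2: μ=0.612903, E[X²]=1.3642; 3: μ=0.408451, E[X²]=0.742115.
E[X] = 0.24·2 + 0.52·0.612903 + 0.24·0.408451 = 0.896738.
E[X²] = 0.24·6 + 0.52·1.3642 + 0.24·0.742115 = 2.32749.
Var(X) = E[X²] − (E[X])² = 2.32749 − 0.804139 = 1.52335.

1.523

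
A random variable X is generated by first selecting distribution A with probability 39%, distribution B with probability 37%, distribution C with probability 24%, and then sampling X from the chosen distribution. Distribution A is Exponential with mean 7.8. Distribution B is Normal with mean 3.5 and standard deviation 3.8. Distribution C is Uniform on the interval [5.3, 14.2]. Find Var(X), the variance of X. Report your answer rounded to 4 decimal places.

37.1474

Per component, A: μ=7.8, E[X²]=121.68; B: μ=3.5, E[X²]=26.69; C: μ=9.75, E[X²]=101.663.
E[X] = 0.39·7.8 + 0.37·3.5 + 0.24·9.75 = 6.677.
E[X²] = 0.39·121.68 + 0.37·26.69 + 0.24·101.663 = 81.7297.
Var(X) = E[X²] − (E[X])² = 81.7297 − 44.5823 = 37.1474.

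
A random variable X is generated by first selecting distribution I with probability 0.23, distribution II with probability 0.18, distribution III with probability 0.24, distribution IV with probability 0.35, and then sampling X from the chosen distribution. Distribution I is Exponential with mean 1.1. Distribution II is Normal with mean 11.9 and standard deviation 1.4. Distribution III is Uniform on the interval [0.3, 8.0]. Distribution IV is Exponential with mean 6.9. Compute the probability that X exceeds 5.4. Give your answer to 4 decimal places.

0.4228

Conditional on each component, P(X > 5.4): I: 0.00737919; II: 0.999998; III: 0.337662; IV: 0.457212.
By total probability, P(X > 5.4) = 0.23·0.00737919 + 0.18·0.999998 + 0.24·0.337662 + 0.35·0.457212 = 0.42276.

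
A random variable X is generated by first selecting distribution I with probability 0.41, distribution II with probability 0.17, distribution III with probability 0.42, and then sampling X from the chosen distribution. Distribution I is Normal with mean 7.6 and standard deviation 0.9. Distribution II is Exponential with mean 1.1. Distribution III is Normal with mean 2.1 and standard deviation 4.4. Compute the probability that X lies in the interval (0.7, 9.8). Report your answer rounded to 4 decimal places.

0.7426

Conditional on each component, P(0.7 < X < 9.8): I: 0.992746; II: 0.529078; III: 0.584767.
By total probability, P(0.7 < X < 9.8) = 0.41·0.992746 + 0.17·0.529078 + 0.42·0.584767 = 0.742572.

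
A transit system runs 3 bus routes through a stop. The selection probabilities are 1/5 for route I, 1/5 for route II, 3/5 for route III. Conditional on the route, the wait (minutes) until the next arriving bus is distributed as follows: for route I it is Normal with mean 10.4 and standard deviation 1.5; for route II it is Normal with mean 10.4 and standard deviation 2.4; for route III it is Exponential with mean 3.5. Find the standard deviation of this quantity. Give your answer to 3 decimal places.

Per component, I: μ=10.4, E[X²]=110.41; II: μ=10.4, E[X²]=113.92; III: μ=3.5, E[X²]=24.5.
E[X] = 0.2·10.4 + 0.2·10.4 + 0.6·3.5 = 6.26.
E[X²] = 0.2·110.41 + 0.2·113.92 + 0.6·24.5 = 59.566.
Var(X) = E[X²] − (E[X])² = 59.566 − 39.1876 = 20.3784.
SD(X) = √20.3784 = 4.51424.

4.514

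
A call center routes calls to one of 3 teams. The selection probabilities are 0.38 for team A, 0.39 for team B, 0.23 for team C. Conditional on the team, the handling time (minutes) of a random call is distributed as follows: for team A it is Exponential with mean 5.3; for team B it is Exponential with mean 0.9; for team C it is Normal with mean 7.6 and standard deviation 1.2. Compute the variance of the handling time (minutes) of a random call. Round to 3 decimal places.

18.679

Per component, A: μ=5.3, E[X²]=56.18; B: μ=0.9, E[X²]=1.62; C: μ=7.6, E[X²]=59.2.
E[X] = 0.38·5.3 + 0.39·0.9 + 0.23·7.6 = 4.113.
E[X²] = 0.38·56.18 + 0.39·1.62 + 0.23·59.2 = 35.5962.
Var(X) = E[X²] − (E[X])² = 35.5962 − 16.9168 = 18.6794.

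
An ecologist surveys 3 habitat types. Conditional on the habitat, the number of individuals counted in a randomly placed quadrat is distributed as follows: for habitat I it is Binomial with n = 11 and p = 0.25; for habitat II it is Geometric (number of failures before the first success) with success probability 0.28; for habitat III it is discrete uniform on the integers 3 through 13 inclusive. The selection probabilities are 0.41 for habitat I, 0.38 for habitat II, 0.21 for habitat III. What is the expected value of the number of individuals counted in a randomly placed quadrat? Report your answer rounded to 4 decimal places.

Component means — I: 2.75; II: 2.57143; III: 8.
E[X] = 0.41·2.75 + 0.38·2.57143 + 0.21·8 = 3.78464.

3.7846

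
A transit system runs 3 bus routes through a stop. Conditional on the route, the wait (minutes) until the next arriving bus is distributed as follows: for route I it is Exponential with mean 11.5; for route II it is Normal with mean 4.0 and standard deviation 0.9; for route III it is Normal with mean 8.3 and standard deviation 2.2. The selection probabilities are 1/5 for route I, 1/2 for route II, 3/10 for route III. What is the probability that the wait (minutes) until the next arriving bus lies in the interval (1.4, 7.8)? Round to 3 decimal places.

0.697

Conditional on each route, P(1.4 < X < 7.8): I: 0.37788; II: 0.998055; III: 0.409251.
By total probability, P(1.4 < X < 7.8) = 0.2·0.37788 + 0.5·0.998055 + 0.3·0.409251 = 0.697379.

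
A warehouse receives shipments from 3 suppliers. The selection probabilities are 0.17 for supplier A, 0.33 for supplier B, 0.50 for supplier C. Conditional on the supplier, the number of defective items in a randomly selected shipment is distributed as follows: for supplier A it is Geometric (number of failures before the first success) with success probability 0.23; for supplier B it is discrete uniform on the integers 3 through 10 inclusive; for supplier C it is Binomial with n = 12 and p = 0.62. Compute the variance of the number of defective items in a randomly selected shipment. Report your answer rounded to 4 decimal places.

Per component, A: μ=3.34783, E[X²]=25.7637; B: μ=6.5, E[X²]=47.5; C: μ=7.44, E[X²]=58.1808.
E[X] = 0.17·3.34783 + 0.33·6.5 + 0.5·7.44 = 6.43413.
E[X²] = 0.17·25.7637 + 0.33·47.5 + 0.5·58.1808 = 49.1452.
Var(X) = E[X²] − (E[X])² = 49.1452 − 41.398 = 7.7472.

7.7472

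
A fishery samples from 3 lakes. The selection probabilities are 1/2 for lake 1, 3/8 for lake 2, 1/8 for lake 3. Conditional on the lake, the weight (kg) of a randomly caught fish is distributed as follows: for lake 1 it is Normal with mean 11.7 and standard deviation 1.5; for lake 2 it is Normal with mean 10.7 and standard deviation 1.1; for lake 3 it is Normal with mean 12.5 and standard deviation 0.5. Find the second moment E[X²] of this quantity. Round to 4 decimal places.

132.5200

For each component E[X²] = Var + (mean)², giving 1: 139.14; 2: 115.7; 3: 156.5.
Overall E[X²] = 0.5·139.14 + 0.375·115.7 + 0.125·156.5 = 132.52.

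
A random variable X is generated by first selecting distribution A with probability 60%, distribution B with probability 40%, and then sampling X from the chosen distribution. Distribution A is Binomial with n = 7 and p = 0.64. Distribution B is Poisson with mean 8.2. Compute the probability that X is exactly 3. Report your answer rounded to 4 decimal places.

Conditional on each component, P(X = 3): A: 0.154105; B: 0.0252392.
By total probability, P(X = 3) = 0.6·0.154105 + 0.4·0.0252392 = 0.102559.

0.1026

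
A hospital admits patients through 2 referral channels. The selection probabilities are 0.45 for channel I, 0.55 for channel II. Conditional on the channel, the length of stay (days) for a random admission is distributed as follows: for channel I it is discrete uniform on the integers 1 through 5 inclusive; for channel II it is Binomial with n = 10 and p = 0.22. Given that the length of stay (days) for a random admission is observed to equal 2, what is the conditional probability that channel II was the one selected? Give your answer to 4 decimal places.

Likelihoods P(X=2 | ·): I: 0.2; II: 0.298411.
Posterior ∝ prior × likelihood. Numerator for II: 0.55·0.298411 = 0.164126.
Normalizing constant: 0.45·0.2 + 0.55·0.298411 = 0.254126.
P(II | observation) = 0.164126 / 0.254126 = 0.645845.

0.6458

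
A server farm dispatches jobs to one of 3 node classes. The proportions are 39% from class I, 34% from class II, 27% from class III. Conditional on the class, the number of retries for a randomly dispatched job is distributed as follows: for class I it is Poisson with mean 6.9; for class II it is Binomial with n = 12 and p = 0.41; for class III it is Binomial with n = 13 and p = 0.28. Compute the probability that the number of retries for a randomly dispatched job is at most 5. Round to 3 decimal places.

0.575

Conditional on each class, P(X ≤ 5): I: 0.313662; II: 0.638409; III: 0.873005.
By total probability, P(X ≤ 5) = 0.39·0.313662 + 0.34·0.638409 + 0.27·0.873005 = 0.575099.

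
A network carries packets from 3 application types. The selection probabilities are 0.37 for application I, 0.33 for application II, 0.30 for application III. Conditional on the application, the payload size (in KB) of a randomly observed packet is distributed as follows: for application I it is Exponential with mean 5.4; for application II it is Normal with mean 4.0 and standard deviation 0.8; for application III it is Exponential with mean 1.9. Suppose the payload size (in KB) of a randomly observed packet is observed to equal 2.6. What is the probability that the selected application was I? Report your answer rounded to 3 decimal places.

0.358

Likelihoods f(2.6 | ·): I: 0.11442; II: 0.107847; III: 0.133952.
Posterior ∝ prior × likelihood. Numerator for I: 0.37·0.11442 = 0.0423354.
Normalizing constant: 0.37·0.11442 + 0.33·0.107847 + 0.3·0.133952 = 0.11811.
P(I | observation) = 0.0423354 / 0.11811 = 0.358439.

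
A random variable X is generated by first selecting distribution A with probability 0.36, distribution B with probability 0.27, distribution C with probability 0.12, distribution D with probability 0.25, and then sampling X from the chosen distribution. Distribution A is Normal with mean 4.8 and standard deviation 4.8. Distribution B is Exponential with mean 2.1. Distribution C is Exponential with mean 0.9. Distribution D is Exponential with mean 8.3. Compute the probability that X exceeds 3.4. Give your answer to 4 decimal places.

Conditional on each component, P(X > 3.4): A: 0.614729; B: 0.198087; C: 0.0228735; D: 0.66389.
By total probability, P(X > 3.4) = 0.36·0.614729 + 0.27·0.198087 + 0.12·0.0228735 + 0.25·0.66389 = 0.443503.

0.4435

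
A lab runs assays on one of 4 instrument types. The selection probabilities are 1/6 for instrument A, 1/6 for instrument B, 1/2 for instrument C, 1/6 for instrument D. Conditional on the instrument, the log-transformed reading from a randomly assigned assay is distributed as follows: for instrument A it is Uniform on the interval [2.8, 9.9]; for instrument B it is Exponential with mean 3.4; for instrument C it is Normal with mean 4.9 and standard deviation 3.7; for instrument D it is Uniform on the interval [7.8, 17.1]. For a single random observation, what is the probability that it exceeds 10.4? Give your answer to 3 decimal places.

Conditional on each instrument, P(X > 10.4): A: 0; B: 0.0469429; C: 0.0685752; D: 0.72043.
By total probability, P(X > 10.4) = 0.166667·0 + 0.166667·0.0469429 + 0.5·0.0685752 + 0.166667·0.72043 = 0.162183.

0.162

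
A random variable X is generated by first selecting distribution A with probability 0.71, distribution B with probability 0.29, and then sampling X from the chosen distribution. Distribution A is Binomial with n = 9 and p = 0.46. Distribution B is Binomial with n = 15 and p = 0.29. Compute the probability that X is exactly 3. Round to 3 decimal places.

Conditional on each component, P(X = 3): A: 0.202729; B: 0.182098.
By total probability, P(X = 3) = 0.71·0.202729 + 0.29·0.182098 = 0.196746.

0.197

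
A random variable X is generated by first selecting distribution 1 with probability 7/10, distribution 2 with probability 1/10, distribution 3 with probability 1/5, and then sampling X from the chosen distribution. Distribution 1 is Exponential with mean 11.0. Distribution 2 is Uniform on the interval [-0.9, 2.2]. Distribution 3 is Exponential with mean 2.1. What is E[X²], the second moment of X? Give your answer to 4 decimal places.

For each component E[X²] = Var + (mean)², giving 1: 242; 2: 1.22333; 3: 8.82.
Overall E[X²] = 0.7·242 + 0.1·1.22333 + 0.2·8.82 = 171.286.

171.2863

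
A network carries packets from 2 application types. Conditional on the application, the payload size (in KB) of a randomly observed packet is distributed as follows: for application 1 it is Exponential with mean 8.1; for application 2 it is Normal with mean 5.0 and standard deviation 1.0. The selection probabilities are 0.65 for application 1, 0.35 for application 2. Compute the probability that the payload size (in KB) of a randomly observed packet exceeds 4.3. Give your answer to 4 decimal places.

0.6476

Conditional on each application, P(X > 4.3): 1: 0.588097; 2: 0.758036.
By total probability, P(X > 4.3) = 0.65·0.588097 + 0.35·0.758036 = 0.647575.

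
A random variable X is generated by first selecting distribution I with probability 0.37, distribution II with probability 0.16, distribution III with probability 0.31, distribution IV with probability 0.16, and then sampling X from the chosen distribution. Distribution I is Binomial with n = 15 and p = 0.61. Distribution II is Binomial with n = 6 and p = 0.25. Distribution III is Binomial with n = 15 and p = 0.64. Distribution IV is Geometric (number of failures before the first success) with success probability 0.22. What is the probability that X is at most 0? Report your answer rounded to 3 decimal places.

0.064

Conditional on each component, P(X ≤ 0): I: 7.34462e-07; II: 0.177979; III: 2.21074e-07; IV: 0.22.
By total probability, P(X ≤ 0) = 0.37·7.34462e-07 + 0.16·0.177979 + 0.31·2.21074e-07 + 0.16·0.22 = 0.0636769.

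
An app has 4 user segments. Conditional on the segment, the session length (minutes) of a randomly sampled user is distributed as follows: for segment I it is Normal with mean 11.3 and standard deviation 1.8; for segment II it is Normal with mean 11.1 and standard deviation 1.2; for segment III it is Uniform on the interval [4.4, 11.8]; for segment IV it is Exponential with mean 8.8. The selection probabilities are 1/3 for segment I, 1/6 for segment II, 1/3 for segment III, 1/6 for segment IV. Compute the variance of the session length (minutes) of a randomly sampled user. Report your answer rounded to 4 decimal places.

17.9092

Per component, I: μ=11.3, E[X²]=130.93; II: μ=11.1, E[X²]=124.65; III: μ=8.1, E[X²]=70.1733; IV: μ=8.8, E[X²]=154.88.
E[X] = 0.333333·11.3 + 0.166667·11.1 + 0.333333·8.1 + 0.166667·8.8 = 9.78333.
E[X²] = 0.333333·130.93 + 0.166667·124.65 + 0.333333·70.1733 + 0.166667·154.88 = 113.623.
Var(X) = E[X²] − (E[X])² = 113.623 − 95.7136 = 17.9092.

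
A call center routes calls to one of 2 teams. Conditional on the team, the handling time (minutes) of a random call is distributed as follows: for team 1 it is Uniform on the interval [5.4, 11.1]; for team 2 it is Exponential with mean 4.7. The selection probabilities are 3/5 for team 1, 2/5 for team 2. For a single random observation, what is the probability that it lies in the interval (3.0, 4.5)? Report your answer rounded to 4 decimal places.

0.0577

Conditional on each team, P(3.0 < X < 4.5): 1: 0; 2: 0.144319.
By total probability, P(3.0 < X < 4.5) = 0.6·0 + 0.4·0.144319 = 0.0577276.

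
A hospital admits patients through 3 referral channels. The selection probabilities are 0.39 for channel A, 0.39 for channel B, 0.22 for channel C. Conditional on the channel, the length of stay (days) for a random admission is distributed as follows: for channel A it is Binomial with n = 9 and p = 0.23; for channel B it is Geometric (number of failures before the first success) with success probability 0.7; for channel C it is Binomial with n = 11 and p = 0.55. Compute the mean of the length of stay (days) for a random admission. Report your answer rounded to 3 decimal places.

Component means — A: 2.07; B: 0.428571; C: 6.05.
E[X] = 0.39·2.07 + 0.39·0.428571 + 0.22·6.05 = 2.30544.

2.305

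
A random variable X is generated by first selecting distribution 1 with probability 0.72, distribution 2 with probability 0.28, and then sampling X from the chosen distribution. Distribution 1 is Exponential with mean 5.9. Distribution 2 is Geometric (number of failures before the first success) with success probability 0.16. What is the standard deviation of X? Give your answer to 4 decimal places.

5.8597

Per component, 1: μ=5.9, E[X²]=69.62; 2: μ=5.25, E[X²]=60.375.
E[X] = 0.72·5.9 + 0.28·5.25 = 5.718.
E[X²] = 0.72·69.62 + 0.28·60.375 = 67.0314.
Var(X) = E[X²] − (E[X])² = 67.0314 − 32.6955 = 34.3359.
SD(X) = √34.3359 = 5.85968.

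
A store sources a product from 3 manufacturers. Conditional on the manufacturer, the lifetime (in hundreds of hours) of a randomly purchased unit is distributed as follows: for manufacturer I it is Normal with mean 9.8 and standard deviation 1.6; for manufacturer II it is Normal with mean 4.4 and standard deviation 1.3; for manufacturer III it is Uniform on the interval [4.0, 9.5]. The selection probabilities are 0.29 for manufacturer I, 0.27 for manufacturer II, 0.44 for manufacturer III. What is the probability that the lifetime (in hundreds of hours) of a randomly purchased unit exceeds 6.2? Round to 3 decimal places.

Conditional on each manufacturer, P(X > 6.2): I: 0.987776; II: 0.0830851; III: 0.6.
By total probability, P(X > 6.2) = 0.29·0.987776 + 0.27·0.0830851 + 0.44·0.6 = 0.572888.

0.573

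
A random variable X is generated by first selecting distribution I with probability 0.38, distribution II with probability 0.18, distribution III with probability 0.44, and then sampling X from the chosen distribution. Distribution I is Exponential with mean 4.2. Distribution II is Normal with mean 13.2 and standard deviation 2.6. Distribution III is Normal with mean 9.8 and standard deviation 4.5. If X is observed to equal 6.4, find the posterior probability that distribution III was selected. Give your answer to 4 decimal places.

Likelihoods f(6.4 | ·): I: 0.0518763; II: 0.00501878; III: 0.0666402.
Posterior ∝ prior × likelihood. Numerator for III: 0.44·0.0666402 = 0.0293217.
Normalizing constant: 0.38·0.0518763 + 0.18·0.00501878 + 0.44·0.0666402 = 0.049938.
P(III | observation) = 0.0293217 / 0.049938 = 0.587161.

0.5872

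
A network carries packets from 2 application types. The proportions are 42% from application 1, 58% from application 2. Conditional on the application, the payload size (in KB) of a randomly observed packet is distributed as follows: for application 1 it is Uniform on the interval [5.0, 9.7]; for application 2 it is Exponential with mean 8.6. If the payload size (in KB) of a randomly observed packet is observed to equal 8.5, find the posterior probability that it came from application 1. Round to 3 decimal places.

Likelihoods f(8.5 | ·): 1: 0.212766; 2: 0.043277.
Posterior ∝ prior × likelihood. Numerator for 1: 0.42·0.212766 = 0.0893617.
Normalizing constant: 0.42·0.212766 + 0.58·0.043277 = 0.114462.
P(1 | observation) = 0.0893617 / 0.114462 = 0.780708.

0.781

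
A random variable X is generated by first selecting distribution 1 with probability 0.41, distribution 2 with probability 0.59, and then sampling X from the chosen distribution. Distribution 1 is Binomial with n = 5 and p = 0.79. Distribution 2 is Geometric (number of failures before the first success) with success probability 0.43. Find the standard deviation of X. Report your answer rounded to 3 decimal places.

1.956

Per component, 1: μ=3.95, E[X²]=16.432; 2: μ=1.32558, E[X²]=4.83991.
E[X] = 0.41·3.95 + 0.59·1.32558 = 2.40159.
E[X²] = 0.41·16.432 + 0.59·4.83991 = 9.59267.
Var(X) = E[X²] − (E[X])² = 9.59267 − 5.76765 = 3.82502.
SD(X) = √3.82502 = 1.95577.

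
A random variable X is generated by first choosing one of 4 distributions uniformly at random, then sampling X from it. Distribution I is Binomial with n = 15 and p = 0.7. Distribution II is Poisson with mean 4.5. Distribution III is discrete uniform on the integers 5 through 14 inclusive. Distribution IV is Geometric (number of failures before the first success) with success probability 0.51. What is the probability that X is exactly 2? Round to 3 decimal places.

0.059

Conditional on each component, P(X = 2): I: 8.20279e-06; II: 0.112479; III: 0; IV: 0.122451.
By total probability, P(X = 2) = 0.25·8.20279e-06 + 0.25·0.112479 + 0.25·0 + 0.25·0.122451 = 0.0587344.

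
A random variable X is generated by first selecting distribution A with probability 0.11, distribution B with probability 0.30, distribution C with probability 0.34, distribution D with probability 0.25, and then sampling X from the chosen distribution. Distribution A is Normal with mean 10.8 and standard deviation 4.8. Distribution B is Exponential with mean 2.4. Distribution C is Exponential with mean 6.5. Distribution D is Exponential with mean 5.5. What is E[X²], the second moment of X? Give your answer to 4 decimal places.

For each component E[X²] = Var + (mean)², giving A: 139.68; B: 11.52; C: 84.5; D: 60.5.
Overall E[X²] = 0.11·139.68 + 0.3·11.52 + 0.34·84.5 + 0.25·60.5 = 62.6758.

62.6758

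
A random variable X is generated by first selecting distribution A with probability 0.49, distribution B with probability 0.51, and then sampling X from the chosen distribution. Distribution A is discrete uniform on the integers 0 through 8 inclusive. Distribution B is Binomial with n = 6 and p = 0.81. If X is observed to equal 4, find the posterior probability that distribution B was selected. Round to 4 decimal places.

Likelihoods P(X=4 | ·): A: 0.111111; B: 0.233098.
Posterior ∝ prior × likelihood. Numerator for B: 0.51·0.233098 = 0.11888.
Normalizing constant: 0.49·0.111111 + 0.51·0.233098 = 0.173324.
P(B | observation) = 0.11888 / 0.173324 = 0.685881.

0.6859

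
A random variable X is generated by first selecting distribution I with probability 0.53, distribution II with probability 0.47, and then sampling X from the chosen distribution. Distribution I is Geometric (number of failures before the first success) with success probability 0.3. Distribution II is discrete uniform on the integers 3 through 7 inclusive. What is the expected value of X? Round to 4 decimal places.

3.5867

Component means — I: 2.33333; II: 5.
E[X] = 0.53·2.33333 + 0.47·5 = 3.58667.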